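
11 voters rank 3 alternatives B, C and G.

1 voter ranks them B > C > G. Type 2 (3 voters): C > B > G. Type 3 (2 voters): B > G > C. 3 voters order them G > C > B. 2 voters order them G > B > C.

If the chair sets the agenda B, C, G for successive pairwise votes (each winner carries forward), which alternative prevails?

Round 1: B vs C — 5–6, C advances.
Round 2: C vs G — 4–7, G advances.
G survives the agenda.

G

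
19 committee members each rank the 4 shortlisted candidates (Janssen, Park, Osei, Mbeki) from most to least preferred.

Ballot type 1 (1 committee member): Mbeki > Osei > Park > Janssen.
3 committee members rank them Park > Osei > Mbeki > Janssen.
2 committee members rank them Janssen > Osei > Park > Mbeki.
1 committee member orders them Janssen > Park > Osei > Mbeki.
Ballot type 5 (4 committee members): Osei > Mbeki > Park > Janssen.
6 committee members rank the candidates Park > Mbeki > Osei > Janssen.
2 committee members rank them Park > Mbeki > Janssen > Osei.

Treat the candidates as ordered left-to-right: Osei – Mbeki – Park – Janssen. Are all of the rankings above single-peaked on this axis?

Axis positions: Osei=1, Mbeki=2, Park=3, Janssen=4.
Ballot type 1 (peak Mbeki at position 2): ranking walks positions 2-1-3-4, expanding outward from the peak — single-peaked.
Ballot type 2: ranking walks positions 3-1-2-4; Osei is ranked above Mbeki even though Mbeki lies between Osei and the peak Park on the axis — preferences dip and rise again. Not single-peaked.
Ballot type 3: ranking walks positions 4-1-3-2; Osei is ranked above Park even though Park lies between Osei and the peak Janssen on the axis — preferences dip and rise again. Not single-peaked.
Ballot type 4: ranking walks positions 4-3-1-2; Osei is ranked above Mbeki even though Mbeki lies between Osei and the peak Janssen on the axis — preferences dip and rise again. Not single-peaked.
Ballot type 5 (peak Osei at position 1): ranking walks positions 1-2-3-4, expanding outward from the peak — single-peaked.
Ballot type 6 (peak Park at position 3): ranking walks positions 3-2-1-4, expanding outward from the peak — single-peaked.
Ballot type 7 (peak Park at position 3): ranking walks positions 3-2-4-1, expanding outward from the peak — single-peaked.
Ballot type 2 violates single-peakedness, so the profile is not single-peaked on this axis.

no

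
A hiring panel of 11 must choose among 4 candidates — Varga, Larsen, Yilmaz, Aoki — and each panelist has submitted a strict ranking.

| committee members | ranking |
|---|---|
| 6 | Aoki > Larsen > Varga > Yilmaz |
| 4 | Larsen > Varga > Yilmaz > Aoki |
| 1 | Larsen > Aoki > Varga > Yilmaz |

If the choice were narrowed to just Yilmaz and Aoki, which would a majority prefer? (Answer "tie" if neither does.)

Ballots ranking Yilmaz above Aoki: 4.
Ballots ranking Aoki above Yilmaz: 11 − 4 = 7.
Aoki wins the head-to-head 7–4.

Aoki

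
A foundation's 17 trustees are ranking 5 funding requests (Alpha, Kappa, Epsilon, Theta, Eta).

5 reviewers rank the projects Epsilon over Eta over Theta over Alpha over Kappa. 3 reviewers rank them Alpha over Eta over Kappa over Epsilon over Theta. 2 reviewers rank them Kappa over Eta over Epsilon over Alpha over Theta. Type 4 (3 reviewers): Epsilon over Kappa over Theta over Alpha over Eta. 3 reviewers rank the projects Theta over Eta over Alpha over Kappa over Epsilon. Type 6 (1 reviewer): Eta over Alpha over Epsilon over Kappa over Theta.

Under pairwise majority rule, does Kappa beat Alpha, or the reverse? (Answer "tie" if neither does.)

Alpha

Ballots ranking Kappa above Alpha: 2 + 3 = 5.
Ballots ranking Alpha above Kappa: 17 − 5 = 12.
Alpha wins the head-to-head 12–5.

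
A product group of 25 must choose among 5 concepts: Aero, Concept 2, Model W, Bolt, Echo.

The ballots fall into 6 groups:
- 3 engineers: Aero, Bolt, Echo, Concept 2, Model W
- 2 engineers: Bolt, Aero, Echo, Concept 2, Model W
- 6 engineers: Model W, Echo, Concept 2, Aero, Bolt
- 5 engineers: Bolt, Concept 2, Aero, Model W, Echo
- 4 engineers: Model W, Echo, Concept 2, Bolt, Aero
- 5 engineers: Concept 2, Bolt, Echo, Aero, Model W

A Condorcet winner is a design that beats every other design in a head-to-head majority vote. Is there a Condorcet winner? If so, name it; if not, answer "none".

none

Pairwise majorities:
Aero vs Concept 2: Aero preferred on 3+2 = 5 ballots; Concept 2 wins 20–5.
Aero vs Model W: 3+2+5+5 = 15 for Aero, 10 for Model W — Aero by 15–10.
Aero vs Bolt: Aero preferred on 3+6 = 9 ballots; Bolt wins 16–9.
Aero vs Echo: 3+2+5 = 10 for Aero, 15 for Echo — Echo by 15–10.
Concept 2 vs Model W: 3+2+5+5 = 15 for Concept 2, 10 for Model W — Concept 2 by 15–10.
Concept 2 vs Bolt: 15 to 10, Concept 2.
Concept 2 vs Echo: Concept 2 preferred on 5+5 = 10 ballots; Echo wins 15–10.
Model W vs Bolt: 6+4 = 10 for Model W, 15 for Bolt — Bolt by 15–10.
Model W vs Echo: Model W preferred on 6+5+4 = 15 ballots; Model W wins 15–10.
Bolt vs Echo: 3+2+5+5 = 15 for Bolt, 10 for Echo — Bolt by 15–10.
Each design drops at least one matchup (Aero loses to Concept 2; Concept 2 loses to Echo; Model W loses to Aero; Bolt loses to Concept 2; Echo loses to Model W); the cycle Aero > Model W > Echo > Aero rules out a Condorcet winner.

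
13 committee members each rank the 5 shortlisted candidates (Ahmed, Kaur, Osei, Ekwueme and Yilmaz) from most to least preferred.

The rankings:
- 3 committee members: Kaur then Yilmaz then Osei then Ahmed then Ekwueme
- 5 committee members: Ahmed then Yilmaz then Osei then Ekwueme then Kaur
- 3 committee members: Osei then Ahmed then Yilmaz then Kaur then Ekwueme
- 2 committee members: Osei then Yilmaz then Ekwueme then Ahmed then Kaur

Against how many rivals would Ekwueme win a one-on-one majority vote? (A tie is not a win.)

1

Ekwueme against each rival (13 committee members):
Ekwueme vs Ahmed: 2 to 11, Ahmed.
Ekwueme vs Kaur: Ekwueme is ranked higher on 5+2 = 7 ballots, Kaur on 6. Ekwueme wins 7–6.
Ekwueme vs Osei: Ekwueme preferred on 0 ballots; Osei wins 13–0.
Ekwueme vs Yilmaz: 0 for Ekwueme, 13 for Yilmaz — Yilmaz by 13–0.
Ekwueme beats Kaur; loses to Ahmed, Osei, Yilmaz — 1 pairwise win.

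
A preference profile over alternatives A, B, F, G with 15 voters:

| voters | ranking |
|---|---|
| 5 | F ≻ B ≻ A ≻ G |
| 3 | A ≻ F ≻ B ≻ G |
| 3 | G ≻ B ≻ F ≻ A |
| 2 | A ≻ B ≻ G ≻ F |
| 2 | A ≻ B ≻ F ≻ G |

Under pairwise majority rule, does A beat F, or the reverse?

Ballots ranking A above F: 3 + 2 + 2 = 7.
Ballots ranking F above A: 15 − 7 = 8.
F wins the head-to-head 8–7.

F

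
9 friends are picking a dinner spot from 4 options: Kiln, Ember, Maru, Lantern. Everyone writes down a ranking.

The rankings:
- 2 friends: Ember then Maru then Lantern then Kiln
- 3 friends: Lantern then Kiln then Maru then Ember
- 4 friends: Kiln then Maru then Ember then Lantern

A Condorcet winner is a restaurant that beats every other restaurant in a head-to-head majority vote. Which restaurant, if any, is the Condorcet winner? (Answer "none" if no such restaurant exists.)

none

Pairwise majorities:
Kiln vs Ember: 3+4 = 7 for Kiln, 2 for Ember — Kiln by 7–2.
Kiln vs Maru: 7 to 2, Kiln.
Kiln–Lantern: Lantern 5–4.
Ember vs Maru: Ember is ranked higher on 2 ballots, Maru on 7. Maru wins 7–2.
Ember vs Lantern: 2+4 = 6 for Ember, 3 for Lantern — Ember by 6–3.
Maru vs Lantern: 6 to 3, Maru.
No restaurant is unbeaten: Kiln loses to Lantern; Ember loses to Kiln; Maru loses to Kiln; Lantern loses to Ember. In particular Kiln > Ember > Lantern > Kiln is a majority cycle — no Condorcet winner exists.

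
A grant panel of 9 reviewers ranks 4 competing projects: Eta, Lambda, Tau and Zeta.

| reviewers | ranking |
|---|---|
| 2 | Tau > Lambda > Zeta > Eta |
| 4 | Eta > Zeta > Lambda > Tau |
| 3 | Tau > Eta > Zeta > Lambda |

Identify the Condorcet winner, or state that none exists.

Pairwise majorities:
Eta vs Lambda: Eta, 7–2.
Eta–Tau: Tau 5–4.
Eta vs Zeta: Eta, 7–2.
Lambda–Tau: Tau 5–4.
Lambda–Zeta: Zeta 7–2.
Tau vs Zeta: Tau, 5–4.
Tau wins every pairwise contest, so Tau is the Condorcet winner.

Tau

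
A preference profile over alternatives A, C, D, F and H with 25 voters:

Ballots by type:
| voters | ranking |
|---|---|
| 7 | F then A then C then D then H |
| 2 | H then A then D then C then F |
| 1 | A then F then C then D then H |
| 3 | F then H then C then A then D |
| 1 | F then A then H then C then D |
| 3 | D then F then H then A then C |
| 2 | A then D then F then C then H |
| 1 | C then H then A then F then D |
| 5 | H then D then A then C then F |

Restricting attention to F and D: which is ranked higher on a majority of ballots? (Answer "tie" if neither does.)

F

Ballots ranking F above D: 7 + 1 + 3 + 1 + 1 = 13.
Ballots ranking D above F: 25 − 13 = 12.
F wins the head-to-head 13–12.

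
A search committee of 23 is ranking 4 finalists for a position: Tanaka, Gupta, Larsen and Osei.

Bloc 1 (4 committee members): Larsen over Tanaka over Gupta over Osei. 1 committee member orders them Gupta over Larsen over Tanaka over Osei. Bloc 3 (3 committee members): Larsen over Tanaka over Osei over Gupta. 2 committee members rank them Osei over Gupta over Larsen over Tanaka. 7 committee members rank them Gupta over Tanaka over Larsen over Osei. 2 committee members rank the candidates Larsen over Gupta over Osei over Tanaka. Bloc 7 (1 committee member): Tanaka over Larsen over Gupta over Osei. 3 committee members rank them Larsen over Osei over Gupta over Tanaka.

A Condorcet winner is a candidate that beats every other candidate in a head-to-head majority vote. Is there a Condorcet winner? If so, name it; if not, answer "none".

Check each pair by majority over 23 ballots:
Tanaka vs Gupta: Gupta, 15–8.
Tanaka vs Larsen: Larsen, 15–8.
Tanaka vs Osei: Tanaka, 16–7.
Gupta–Larsen: Larsen 13–10.
Gupta vs Osei: Gupta wins 15–8.
Larsen vs Osei: Larsen, 21–2.
Only Larsen has no losses; Larsen is the Condorcet winner.

Larsen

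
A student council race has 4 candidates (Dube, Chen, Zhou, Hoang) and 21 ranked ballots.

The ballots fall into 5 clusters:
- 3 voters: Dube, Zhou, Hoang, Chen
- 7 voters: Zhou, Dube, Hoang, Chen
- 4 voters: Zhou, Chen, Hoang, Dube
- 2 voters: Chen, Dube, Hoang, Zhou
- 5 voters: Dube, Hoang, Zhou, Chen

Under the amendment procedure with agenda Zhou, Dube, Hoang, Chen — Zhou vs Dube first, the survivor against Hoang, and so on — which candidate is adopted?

Round 1: Zhou vs Dube — 11–10, Zhou advances.
Round 2: Zhou vs Hoang — 14–7, Zhou advances.
Round 3: Zhou vs Chen — 19–2, Zhou advances.
Zhou survives the agenda.

Zhou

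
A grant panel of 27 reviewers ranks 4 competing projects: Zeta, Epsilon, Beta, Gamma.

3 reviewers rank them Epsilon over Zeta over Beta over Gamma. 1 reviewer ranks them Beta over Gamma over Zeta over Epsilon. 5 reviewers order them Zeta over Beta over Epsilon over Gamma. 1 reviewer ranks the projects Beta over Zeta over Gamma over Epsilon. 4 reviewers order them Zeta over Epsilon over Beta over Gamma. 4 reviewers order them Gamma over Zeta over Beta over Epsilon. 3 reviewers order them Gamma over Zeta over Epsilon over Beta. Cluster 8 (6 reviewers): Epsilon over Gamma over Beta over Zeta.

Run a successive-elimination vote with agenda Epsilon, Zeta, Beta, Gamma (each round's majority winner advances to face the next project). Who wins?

Round 1: Epsilon vs Zeta — 9–18, Zeta advances.
Round 2: Zeta vs Beta — 19–8, Zeta advances.
Round 3: Zeta vs Gamma — 13–14, Gamma advances.
Gamma survives the agenda.

Gamma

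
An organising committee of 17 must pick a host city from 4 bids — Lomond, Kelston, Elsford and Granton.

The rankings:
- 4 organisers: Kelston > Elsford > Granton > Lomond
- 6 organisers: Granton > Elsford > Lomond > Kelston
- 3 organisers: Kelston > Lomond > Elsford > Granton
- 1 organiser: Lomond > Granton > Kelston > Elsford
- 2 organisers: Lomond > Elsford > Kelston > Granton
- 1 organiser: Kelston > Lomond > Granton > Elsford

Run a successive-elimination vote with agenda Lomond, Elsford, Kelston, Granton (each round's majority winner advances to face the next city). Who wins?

Kelston

Round 1: Lomond vs Elsford — 7–10, Elsford advances.
Round 2: Elsford vs Kelston — 8–9, Kelston advances.
Round 3: Kelston vs Granton — 10–7, Kelston advances.
The agenda winner is Kelston.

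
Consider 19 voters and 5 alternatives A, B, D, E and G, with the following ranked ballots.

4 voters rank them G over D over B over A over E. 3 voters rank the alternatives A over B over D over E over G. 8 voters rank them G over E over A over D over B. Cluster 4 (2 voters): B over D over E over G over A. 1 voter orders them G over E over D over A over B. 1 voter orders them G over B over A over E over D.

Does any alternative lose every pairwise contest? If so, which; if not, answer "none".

Head-to-head results (19 voters):
A vs B: A is ranked higher on 3+8+1 = 12 ballots, B on 7. A wins 12–7.
A–D: A 12–7.
A vs E: E, 11–8.
A vs G: 3 for A, 16 for G — G by 16–3.
B vs D: D wins 13–6.
B vs E: 10 to 9, B.
B vs G: G, 14–5.
D vs E: E, 10–9.
D vs G: 3+2 = 5 for D, 14 for G — G by 14–5.
E vs G: E is ranked higher on 3+2 = 5 ballots, G on 14. G wins 14–5.
Each alternative has at least one pairwise win (A beats B; B beats E; D beats B; E beats A; G beats A) — no Condorcet loser.

none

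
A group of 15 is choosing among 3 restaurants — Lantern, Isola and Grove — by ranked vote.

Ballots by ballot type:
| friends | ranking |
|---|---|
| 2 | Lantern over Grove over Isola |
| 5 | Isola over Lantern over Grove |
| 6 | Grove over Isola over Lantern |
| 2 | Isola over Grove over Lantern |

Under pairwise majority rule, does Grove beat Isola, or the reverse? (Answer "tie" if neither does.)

Grove

Ballots ranking Grove above Isola: 2 + 6 = 8.
Ballots ranking Isola above Grove: 15 − 8 = 7.
Grove wins the head-to-head 8–7.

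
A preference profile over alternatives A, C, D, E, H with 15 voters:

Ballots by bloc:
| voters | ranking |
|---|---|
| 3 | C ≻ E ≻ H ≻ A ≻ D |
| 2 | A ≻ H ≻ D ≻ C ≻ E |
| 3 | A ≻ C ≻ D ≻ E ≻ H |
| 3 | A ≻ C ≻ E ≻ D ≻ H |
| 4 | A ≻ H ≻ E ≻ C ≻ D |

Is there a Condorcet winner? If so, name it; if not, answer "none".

A

Head-to-head results (15 voters):
A vs C: A, 12–3.
A vs D: A, 15–0.
A–E: A 12–3.
A vs H: A wins 12–3.
C vs D: C, 13–2.
C vs E: C wins 11–4.
C vs H: C, 9–6.
D vs E: E, 10–5.
D vs H: H, 9–6.
E–H: E 9–6.
A defeats every rival head-to-head and is the Condorcet winner.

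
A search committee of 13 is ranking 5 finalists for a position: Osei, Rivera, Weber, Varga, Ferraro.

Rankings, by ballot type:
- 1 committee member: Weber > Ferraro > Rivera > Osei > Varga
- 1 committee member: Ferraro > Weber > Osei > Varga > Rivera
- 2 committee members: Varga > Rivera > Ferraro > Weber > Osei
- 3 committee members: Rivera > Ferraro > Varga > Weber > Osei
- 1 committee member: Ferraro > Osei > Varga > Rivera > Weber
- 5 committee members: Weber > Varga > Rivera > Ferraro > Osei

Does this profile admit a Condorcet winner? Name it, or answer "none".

Head-to-head results (13 committee members):
Osei vs Rivera: Osei preferred on 1+1 = 2 ballots; Rivera wins 11–2.
Osei vs Weber: 1 for Osei, 12 for Weber — Weber by 12–1.
Osei vs Varga: Osei preferred on 1+1+1 = 3 ballots; Varga wins 10–3.
Osei vs Ferraro: 0 to 13, Ferraro.
Rivera vs Weber: Rivera preferred on 2+3+1 = 6 ballots; Weber wins 7–6.
Rivera vs Varga: Rivera preferred on 1+3 = 4 ballots; Varga wins 9–4.
Rivera vs Ferraro: 10 to 3, Rivera.
Weber vs Varga: Weber is ranked higher on 1+1+5 = 7 ballots, Varga on 6. Weber wins 7–6.
Weber vs Ferraro: 6 to 7, Ferraro.
Varga vs Ferraro: 2+5 = 7 for Varga, 6 for Ferraro — Varga by 7–6.
Every candidate loses at least once (Osei loses to Rivera; Rivera loses to Weber; Weber loses to Ferraro; Varga loses to Weber; Ferraro loses to Rivera). The majority relation contains the cycle Rivera > Ferraro > Weber > Rivera, so there is no Condorcet winner.

none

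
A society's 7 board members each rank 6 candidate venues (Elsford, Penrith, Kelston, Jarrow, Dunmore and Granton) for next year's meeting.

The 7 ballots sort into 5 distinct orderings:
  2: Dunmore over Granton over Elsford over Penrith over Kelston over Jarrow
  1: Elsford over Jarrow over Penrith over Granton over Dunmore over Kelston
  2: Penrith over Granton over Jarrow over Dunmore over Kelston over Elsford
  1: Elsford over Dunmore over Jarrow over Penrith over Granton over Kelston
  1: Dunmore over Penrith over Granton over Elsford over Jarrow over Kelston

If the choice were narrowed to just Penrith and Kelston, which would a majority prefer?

Penrith

Ballots ranking Penrith above Kelston: 2 + 1 + 2 + 1 + 1 = 7.
Ballots ranking Kelston above Penrith: 7 − 7 = 0.
Penrith wins the head-to-head 7–0.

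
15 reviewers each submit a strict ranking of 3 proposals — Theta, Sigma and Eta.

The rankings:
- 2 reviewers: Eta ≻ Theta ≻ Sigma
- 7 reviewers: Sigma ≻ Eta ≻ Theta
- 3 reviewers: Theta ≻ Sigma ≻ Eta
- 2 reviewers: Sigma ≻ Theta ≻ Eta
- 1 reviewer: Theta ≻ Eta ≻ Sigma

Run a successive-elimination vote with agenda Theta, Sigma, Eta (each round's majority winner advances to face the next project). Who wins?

Sigma

Round 1: Theta vs Sigma — 6–9, Sigma advances.
Round 2: Sigma vs Eta — 12–3, Sigma advances.
The agenda winner is Sigma.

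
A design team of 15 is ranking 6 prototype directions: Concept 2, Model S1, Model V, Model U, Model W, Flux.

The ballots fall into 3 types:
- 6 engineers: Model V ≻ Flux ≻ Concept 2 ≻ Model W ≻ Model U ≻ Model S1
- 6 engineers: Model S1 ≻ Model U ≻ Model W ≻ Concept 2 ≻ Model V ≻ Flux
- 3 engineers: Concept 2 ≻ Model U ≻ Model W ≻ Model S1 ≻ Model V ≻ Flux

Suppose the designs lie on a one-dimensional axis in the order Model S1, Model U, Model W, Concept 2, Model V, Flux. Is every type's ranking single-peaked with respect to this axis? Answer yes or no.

no

Axis positions: Model S1=1, Model U=2, Model W=3, Concept 2=4, Model V=5, Flux=6.
Type 1 (peak Model V at position 5): ranking walks positions 5-6-4-3-2-1, expanding outward from the peak — single-peaked.
Type 2 (peak Model S1 at position 1): ranking walks positions 1-2-3-4-5-6, expanding outward from the peak — single-peaked.
Type 3: ranking walks positions 4-2-3-1-5-6; Model U is ranked above Model W even though Model W lies between Model U and the peak Concept 2 on the axis — preferences dip and rise again. Not single-peaked.
Type 3 violates single-peakedness, so the profile is not single-peaked on this axis.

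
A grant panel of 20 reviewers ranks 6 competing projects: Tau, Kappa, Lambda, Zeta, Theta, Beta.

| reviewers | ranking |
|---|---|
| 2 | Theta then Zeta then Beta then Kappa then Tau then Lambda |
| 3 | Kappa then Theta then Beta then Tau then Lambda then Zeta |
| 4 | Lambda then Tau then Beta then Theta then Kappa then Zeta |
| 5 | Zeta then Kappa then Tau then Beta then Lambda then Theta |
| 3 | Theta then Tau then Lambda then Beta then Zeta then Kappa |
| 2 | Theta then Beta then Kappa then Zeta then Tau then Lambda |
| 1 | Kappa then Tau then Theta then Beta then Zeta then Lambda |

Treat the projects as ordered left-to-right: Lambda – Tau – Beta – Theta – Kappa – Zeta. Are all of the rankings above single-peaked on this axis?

Axis positions: Lambda=1, Tau=2, Beta=3, Theta=4, Kappa=5, Zeta=6.
Ballot type 1: ranking walks positions 4-6-3-5-2-1; Zeta is ranked above Kappa even though Kappa lies between Zeta and the peak Theta on the axis — preferences dip and rise again. Not single-peaked.
Ballot type 2 (peak Kappa at position 5): ranking walks positions 5-4-3-2-1-6, expanding outward from the peak — single-peaked.
Ballot type 3 (peak Lambda at position 1): ranking walks positions 1-2-3-4-5-6, expanding outward from the peak — single-peaked.
Ballot type 4: ranking walks positions 6-5-2-3-1-4; Tau is ranked above Theta even though Theta lies between Tau and the peak Zeta on the axis — preferences dip and rise again. Not single-peaked.
Ballot type 5: ranking walks positions 4-2-1-3-6-5; Tau is ranked above Beta even though Beta lies between Tau and the peak Theta on the axis — preferences dip and rise again. Not single-peaked.
Ballot type 6 (peak Theta at position 4): ranking walks positions 4-3-5-6-2-1, expanding outward from the peak — single-peaked.
Ballot type 7: ranking walks positions 5-2-4-3-6-1; Tau is ranked above Theta even though Theta lies between Tau and the peak Kappa on the axis — preferences dip and rise again. Not single-peaked.
Ballot type 1 violates single-peakedness, so the profile is not single-peaked on this axis.

no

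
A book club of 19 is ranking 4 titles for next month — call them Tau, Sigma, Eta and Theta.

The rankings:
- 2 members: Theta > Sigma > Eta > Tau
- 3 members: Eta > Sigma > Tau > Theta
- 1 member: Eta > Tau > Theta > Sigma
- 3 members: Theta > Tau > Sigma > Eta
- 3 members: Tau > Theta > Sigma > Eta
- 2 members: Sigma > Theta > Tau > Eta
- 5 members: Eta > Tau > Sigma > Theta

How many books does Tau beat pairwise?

Tau against each rival (19 members):
Tau–Sigma: Tau 12–7.
Tau vs Eta: 3+3+2 = 8 for Tau, 11 for Eta — Eta by 11–8.
Tau vs Theta: Tau, 12–7.
Tau beats Sigma, Theta; loses to Eta — 2 pairwise wins.

2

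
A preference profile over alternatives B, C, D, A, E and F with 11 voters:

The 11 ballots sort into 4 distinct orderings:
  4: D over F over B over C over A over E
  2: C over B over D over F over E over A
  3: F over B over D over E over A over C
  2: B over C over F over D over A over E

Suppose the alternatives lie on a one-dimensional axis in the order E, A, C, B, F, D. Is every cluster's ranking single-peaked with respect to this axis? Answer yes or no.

Axis positions: E=1, A=2, C=3, B=4, F=5, D=6.
Cluster 1 (peak D at position 6): ranking walks positions 6-5-4-3-2-1, expanding outward from the peak — single-peaked.
Cluster 2: ranking walks positions 3-4-6-5-1-2; D is ranked above F even though F lies between D and the peak C on the axis — preferences dip and rise again. Not single-peaked.
Cluster 3: ranking walks positions 5-4-6-1-2-3; E is ranked above C even though C lies between E and the peak F on the axis — preferences dip and rise again. Not single-peaked.
Cluster 4 (peak B at position 4): ranking walks positions 4-3-5-6-2-1, expanding outward from the peak — single-peaked.
Cluster 2 violates single-peakedness, so the profile is not single-peaked on this axis.

no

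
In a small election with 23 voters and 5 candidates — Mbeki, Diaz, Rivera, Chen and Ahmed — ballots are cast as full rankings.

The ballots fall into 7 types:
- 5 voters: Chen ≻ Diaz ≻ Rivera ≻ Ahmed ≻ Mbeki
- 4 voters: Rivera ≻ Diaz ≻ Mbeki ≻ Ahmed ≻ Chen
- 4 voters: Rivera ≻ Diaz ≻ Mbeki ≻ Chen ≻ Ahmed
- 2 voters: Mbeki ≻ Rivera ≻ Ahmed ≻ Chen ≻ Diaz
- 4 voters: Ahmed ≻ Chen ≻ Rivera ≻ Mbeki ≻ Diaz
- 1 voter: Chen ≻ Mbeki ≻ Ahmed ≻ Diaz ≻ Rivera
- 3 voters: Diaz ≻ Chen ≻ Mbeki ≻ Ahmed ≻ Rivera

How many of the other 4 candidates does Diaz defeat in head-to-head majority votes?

Diaz against each rival (23 voters):
Diaz–Mbeki: Diaz 16–7.
Diaz vs Rivera: 5+1+3 = 9 for Diaz, 14 for Rivera — Rivera by 14–9.
Diaz vs Chen: 4+4+3 = 11 for Diaz, 12 for Chen — Chen by 12–11.
Diaz vs Ahmed: Diaz is ranked higher on 5+4+4+3 = 16 ballots, Ahmed on 7. Diaz wins 16–7.
Diaz beats Mbeki, Ahmed; loses to Rivera, Chen — 2 pairwise wins.

2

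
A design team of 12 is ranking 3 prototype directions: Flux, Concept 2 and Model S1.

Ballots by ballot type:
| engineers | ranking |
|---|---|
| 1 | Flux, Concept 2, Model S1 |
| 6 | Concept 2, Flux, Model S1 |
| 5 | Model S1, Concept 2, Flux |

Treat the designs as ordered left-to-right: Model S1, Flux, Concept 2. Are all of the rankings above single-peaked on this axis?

no

Axis positions: Model S1=1, Flux=2, Concept 2=3.
Ballot type 1 (peak Flux at position 2): ranking walks positions 2-3-1, expanding outward from the peak — single-peaked.
Ballot type 2 (peak Concept 2 at position 3): ranking walks positions 3-2-1, expanding outward from the peak — single-peaked.
Ballot type 3: ranking walks positions 1-3-2; Concept 2 is ranked above Flux even though Flux lies between Concept 2 and the peak Model S1 on the axis — preferences dip and rise again. Not single-peaked.
Ballot type 3 violates single-peakedness, so the profile is not single-peaked on this axis.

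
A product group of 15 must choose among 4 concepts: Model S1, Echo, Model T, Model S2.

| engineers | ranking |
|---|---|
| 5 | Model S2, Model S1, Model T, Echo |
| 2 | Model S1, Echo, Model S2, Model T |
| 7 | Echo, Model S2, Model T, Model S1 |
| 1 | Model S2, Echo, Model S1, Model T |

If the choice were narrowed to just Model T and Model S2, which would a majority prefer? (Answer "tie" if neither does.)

Model S2

No ballot ranks Model T above Model S2: 0.
Ballots ranking Model S2 above Model T: 15 − 0 = 15.
Model S2 wins the head-to-head 15–0.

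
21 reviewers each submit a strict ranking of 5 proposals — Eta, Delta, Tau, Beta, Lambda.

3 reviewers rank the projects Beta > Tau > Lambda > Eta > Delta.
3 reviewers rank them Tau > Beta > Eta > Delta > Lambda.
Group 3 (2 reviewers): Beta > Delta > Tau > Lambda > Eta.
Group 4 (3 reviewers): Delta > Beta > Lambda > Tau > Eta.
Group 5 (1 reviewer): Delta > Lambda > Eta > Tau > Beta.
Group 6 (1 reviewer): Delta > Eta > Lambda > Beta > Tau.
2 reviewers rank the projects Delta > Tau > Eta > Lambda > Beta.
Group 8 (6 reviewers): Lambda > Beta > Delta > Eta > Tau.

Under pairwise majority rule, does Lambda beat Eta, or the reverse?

Ballots ranking Lambda above Eta: 3 + 2 + 3 + 1 + 6 = 15.
Ballots ranking Eta above Lambda: 21 − 15 = 6.
Lambda wins the head-to-head 15–6.

Lambda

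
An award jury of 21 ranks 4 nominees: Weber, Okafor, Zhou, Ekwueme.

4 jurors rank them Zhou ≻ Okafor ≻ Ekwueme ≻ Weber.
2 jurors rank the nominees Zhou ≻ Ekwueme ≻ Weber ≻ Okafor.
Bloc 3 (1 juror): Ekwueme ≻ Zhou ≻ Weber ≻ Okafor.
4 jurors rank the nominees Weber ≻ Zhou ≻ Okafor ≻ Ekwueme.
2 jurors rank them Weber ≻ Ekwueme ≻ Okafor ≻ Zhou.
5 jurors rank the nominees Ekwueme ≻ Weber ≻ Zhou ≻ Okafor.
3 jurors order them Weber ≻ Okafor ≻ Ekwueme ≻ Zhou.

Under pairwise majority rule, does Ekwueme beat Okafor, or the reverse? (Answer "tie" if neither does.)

Okafor

Ballots ranking Ekwueme above Okafor: 2 + 1 + 2 + 5 = 10.
Ballots ranking Okafor above Ekwueme: 21 − 10 = 11.
Okafor wins the head-to-head 11–10.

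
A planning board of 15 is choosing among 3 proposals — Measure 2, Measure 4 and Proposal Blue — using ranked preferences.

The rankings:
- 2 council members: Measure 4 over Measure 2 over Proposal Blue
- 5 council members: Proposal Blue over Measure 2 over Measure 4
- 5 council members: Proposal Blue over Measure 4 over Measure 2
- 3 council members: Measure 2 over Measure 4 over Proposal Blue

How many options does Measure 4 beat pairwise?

0

Measure 4 against each rival (15 council members):
Measure 4 vs Measure 2: 2+5 = 7 for Measure 4, 8 for Measure 2 — Measure 2 by 8–7.
Measure 4 vs Proposal Blue: Measure 4 preferred on 2+3 = 5 ballots; Proposal Blue wins 10–5.
Measure 4 beats no one; loses to Measure 2, Proposal Blue — 0 pairwise wins.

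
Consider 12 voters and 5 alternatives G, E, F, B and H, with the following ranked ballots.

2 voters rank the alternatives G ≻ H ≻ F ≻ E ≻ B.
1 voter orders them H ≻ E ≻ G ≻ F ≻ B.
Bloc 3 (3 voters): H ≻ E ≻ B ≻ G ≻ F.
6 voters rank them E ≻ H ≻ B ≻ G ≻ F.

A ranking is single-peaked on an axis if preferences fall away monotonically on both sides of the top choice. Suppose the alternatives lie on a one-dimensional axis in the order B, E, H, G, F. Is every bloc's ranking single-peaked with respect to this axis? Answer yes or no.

Axis positions: B=1, E=2, H=3, G=4, F=5.
Bloc 1 (peak G at position 4): ranking walks positions 4-3-5-2-1, expanding outward from the peak — single-peaked.
Bloc 2 (peak H at position 3): ranking walks positions 3-2-4-5-1, expanding outward from the peak — single-peaked.
Bloc 3 (peak H at position 3): ranking walks positions 3-2-1-4-5, expanding outward from the peak — single-peaked.
Bloc 4 (peak E at position 2): ranking walks positions 2-3-1-4-5, expanding outward from the peak — single-peaked.
Every ranking is single-peaked on this axis.

yes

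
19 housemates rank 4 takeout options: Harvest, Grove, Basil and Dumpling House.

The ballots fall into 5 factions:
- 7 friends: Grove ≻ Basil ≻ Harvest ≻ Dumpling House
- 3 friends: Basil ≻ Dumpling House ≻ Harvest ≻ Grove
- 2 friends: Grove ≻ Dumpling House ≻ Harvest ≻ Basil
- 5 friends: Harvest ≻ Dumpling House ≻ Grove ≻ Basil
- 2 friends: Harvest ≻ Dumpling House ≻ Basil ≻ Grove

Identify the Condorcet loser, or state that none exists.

none

Head-to-head results (19 friends):
Harvest vs Grove: 10 to 9, Harvest.
Harvest vs Basil: 2+5+2 = 9 for Harvest, 10 for Basil — Basil by 10–9.
Harvest vs Dumpling House: Harvest wins 14–5.
Grove vs Basil: Grove is ranked higher on 7+2+5 = 14 ballots, Basil on 5. Grove wins 14–5.
Grove vs Dumpling House: Grove is ranked higher on 7+2 = 9 ballots, Dumpling House on 10. Dumpling House wins 10–9.
Basil vs Dumpling House: 7+3 = 10 for Basil, 9 for Dumpling House — Basil by 10–9.
Each restaurant has at least one pairwise win (Harvest beats Grove; Grove beats Basil; Basil beats Harvest; Dumpling House beats Grove) — no Condorcet loser.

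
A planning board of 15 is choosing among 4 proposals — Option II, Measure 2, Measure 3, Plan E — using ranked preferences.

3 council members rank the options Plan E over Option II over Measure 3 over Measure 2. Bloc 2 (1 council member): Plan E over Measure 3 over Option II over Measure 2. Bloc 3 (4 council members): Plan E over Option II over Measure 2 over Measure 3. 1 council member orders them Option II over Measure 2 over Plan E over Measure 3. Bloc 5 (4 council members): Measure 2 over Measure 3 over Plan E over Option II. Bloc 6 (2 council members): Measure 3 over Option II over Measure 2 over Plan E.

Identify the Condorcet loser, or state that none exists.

Head-to-head results (15 council members):
Option II vs Measure 2: Option II wins 11–4.
Option II–Measure 3: Option II 8–7.
Option II vs Plan E: Plan E, 12–3.
Measure 2 vs Measure 3: Measure 2, 9–6.
Measure 2 vs Plan E: Measure 2 preferred on 1+4+2 = 7 ballots; Plan E wins 8–7.
Measure 3 vs Plan E: 6 to 9, Plan E.
Measure 3 loses to every other option — it is the Condorcet loser.

Measure 3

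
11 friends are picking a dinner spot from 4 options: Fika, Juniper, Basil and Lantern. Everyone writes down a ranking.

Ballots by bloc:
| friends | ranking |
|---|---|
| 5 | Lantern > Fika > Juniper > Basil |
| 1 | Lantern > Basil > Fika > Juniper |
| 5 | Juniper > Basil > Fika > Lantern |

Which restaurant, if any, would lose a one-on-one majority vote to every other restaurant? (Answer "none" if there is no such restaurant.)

Head-to-head results (11 friends):
Fika vs Juniper: 6 to 5, Fika.
Fika vs Basil: Basil, 6–5.
Fika vs Lantern: Lantern, 6–5.
Juniper vs Basil: Juniper preferred on 5+5 = 10 ballots; Juniper wins 10–1.
Juniper vs Lantern: Lantern wins 6–5.
Basil vs Lantern: Lantern wins 6–5.
No restaurant is winless: Fika beats Juniper; Juniper beats Basil; Basil beats Fika; Lantern beats Fika. There is no Condorcet loser.

none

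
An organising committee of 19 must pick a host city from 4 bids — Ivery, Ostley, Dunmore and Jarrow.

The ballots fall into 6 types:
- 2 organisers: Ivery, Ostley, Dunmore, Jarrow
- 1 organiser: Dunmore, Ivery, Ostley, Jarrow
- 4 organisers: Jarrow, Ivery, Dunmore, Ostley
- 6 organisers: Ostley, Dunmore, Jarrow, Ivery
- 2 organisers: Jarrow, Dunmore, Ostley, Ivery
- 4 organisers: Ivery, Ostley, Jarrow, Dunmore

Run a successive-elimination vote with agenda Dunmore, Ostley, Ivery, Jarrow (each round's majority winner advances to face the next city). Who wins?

Round 1: Dunmore vs Ostley — 7–12, Ostley advances.
Round 2: Ostley vs Ivery — 8–11, Ivery advances.
Round 3: Ivery vs Jarrow — 7–12, Jarrow advances.
The agenda winner is Jarrow.

Jarrow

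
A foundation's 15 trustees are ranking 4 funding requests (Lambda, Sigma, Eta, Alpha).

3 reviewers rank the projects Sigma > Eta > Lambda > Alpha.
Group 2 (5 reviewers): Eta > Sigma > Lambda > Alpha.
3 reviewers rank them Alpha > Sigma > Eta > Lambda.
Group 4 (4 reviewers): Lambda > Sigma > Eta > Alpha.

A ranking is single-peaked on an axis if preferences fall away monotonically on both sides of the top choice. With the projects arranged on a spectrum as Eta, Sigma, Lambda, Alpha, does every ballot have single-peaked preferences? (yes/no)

no

Axis positions: Eta=1, Sigma=2, Lambda=3, Alpha=4.
Group 1 (peak Sigma at position 2): ranking walks positions 2-1-3-4, expanding outward from the peak — single-peaked.
Group 2 (peak Eta at position 1): ranking walks positions 1-2-3-4, expanding outward from the peak — single-peaked.
Group 3: ranking walks positions 4-2-1-3; Sigma is ranked above Lambda even though Lambda lies between Sigma and the peak Alpha on the axis — preferences dip and rise again. Not single-peaked.
Group 4 (peak Lambda at position 3): ranking walks positions 3-2-1-4, expanding outward from the peak — single-peaked.
Group 3 violates single-peakedness, so the profile is not single-peaked on this axis.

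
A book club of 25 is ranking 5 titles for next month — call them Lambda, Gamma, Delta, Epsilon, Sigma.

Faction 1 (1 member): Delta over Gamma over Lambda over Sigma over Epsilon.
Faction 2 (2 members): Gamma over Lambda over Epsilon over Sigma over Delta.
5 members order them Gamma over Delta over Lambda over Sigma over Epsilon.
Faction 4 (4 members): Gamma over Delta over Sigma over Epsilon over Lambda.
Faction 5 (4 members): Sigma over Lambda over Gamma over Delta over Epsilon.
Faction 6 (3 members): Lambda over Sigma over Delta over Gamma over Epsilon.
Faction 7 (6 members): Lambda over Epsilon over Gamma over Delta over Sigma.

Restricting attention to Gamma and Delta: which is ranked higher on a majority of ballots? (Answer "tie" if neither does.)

Gamma

Ballots ranking Gamma above Delta: 2 + 5 + 4 + 4 + 6 = 21.
Ballots ranking Delta above Gamma: 25 − 21 = 4.
Gamma wins the head-to-head 21–4.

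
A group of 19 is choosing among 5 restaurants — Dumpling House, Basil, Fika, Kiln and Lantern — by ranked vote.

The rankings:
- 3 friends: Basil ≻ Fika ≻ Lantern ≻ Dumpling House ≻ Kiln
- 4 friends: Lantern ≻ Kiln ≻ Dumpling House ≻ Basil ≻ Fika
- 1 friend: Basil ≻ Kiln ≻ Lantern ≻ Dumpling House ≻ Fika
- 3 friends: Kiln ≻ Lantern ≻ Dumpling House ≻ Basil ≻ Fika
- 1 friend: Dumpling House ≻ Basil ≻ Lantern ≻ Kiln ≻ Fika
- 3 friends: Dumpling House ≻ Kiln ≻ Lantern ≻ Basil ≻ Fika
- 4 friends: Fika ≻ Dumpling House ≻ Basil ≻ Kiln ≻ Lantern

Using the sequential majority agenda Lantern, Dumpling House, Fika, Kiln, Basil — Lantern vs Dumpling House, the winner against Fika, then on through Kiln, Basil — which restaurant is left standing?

Round 1: Lantern vs Dumpling House — 11–8, Lantern advances.
Round 2: Lantern vs Fika — 12–7, Lantern advances.
Round 3: Lantern vs Kiln — 8–11, Kiln advances.
Round 4: Kiln vs Basil — 10–9, Kiln advances.
The agenda winner is Kiln.

Kiln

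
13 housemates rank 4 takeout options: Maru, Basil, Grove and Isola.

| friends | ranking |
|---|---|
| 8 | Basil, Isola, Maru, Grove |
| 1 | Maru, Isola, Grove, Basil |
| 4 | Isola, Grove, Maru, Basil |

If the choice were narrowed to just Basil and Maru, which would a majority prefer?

Basil

Ballots ranking Basil above Maru: 8.
Ballots ranking Maru above Basil: 13 − 8 = 5.
Basil wins the head-to-head 8–5.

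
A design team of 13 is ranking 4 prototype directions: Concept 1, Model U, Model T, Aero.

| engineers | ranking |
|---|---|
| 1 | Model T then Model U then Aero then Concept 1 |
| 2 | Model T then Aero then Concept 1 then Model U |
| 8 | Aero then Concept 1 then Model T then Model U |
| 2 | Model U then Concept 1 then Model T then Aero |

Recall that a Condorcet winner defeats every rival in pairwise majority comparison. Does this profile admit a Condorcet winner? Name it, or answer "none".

Head-to-head results (13 engineers):
Concept 1–Model U: Concept 1 10–3.
Concept 1–Model T: Concept 1 10–3.
Concept 1 vs Aero: Aero wins 11–2.
Model U vs Model T: Model T wins 11–2.
Model U vs Aero: Aero wins 10–3.
Model T–Aero: Aero 8–5.
Aero defeats every rival head-to-head and is the Condorcet winner.

Aero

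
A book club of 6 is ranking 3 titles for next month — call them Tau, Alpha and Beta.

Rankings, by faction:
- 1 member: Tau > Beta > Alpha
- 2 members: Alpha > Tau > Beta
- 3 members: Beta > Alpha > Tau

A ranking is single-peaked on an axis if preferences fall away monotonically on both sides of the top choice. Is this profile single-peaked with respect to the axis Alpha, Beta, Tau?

Axis positions: Alpha=1, Beta=2, Tau=3.
Faction 1 (peak Tau at position 3): ranking walks positions 3-2-1, expanding outward from the peak — single-peaked.
Faction 2: ranking walks positions 1-3-2; Tau is ranked above Beta even though Beta lies between Tau and the peak Alpha on the axis — preferences dip and rise again. Not single-peaked.
Faction 3 (peak Beta at position 2): ranking walks positions 2-1-3, expanding outward from the peak — single-peaked.
Faction 2 violates single-peakedness, so the profile is not single-peaked on this axis.

no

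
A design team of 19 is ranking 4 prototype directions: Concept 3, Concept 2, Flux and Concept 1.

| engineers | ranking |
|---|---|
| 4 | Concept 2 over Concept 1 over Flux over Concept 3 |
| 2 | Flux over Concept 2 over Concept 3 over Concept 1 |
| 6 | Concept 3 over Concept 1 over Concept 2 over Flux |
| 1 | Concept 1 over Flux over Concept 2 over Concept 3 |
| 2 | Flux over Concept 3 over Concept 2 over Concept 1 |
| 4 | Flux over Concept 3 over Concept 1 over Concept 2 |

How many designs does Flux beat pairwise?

Flux against each rival (19 engineers):
Flux–Concept 3: Flux 13–6.
Flux vs Concept 2: 2+1+2+4 = 9 for Flux, 10 for Concept 2 — Concept 2 by 10–9.
Flux vs Concept 1: 8 to 11, Concept 1.
Flux beats Concept 3; loses to Concept 2, Concept 1 — 1 pairwise win.

1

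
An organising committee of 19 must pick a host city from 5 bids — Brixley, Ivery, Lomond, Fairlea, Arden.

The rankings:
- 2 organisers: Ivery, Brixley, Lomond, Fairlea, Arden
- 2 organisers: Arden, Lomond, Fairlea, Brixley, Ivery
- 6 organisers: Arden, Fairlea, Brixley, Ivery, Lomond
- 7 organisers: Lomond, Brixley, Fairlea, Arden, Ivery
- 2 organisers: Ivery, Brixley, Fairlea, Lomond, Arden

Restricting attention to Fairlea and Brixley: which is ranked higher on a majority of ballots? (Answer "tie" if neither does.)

Brixley

Ballots ranking Fairlea above Brixley: 2 + 6 = 8.
Ballots ranking Brixley above Fairlea: 19 − 8 = 11.
Brixley wins the head-to-head 11–8.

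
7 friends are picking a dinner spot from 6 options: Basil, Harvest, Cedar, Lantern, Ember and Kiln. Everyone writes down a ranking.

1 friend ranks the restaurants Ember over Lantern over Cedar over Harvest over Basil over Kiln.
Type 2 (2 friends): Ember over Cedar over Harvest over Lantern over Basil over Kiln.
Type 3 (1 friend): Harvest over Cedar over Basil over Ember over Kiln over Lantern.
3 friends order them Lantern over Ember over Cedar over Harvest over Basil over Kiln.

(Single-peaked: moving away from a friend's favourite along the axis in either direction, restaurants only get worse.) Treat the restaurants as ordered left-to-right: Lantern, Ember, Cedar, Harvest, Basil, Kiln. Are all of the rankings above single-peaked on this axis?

yes

Axis positions: Lantern=1, Ember=2, Cedar=3, Harvest=4, Basil=5, Kiln=6.
Type 1 (peak Ember at position 2): ranking walks positions 2-1-3-4-5-6, expanding outward from the peak — single-peaked.
Type 2 (peak Ember at position 2): ranking walks positions 2-3-4-1-5-6, expanding outward from the peak — single-peaked.
Type 3 (peak Harvest at position 4): ranking walks positions 4-3-5-2-6-1, expanding outward from the peak — single-peaked.
Type 4 (peak Lantern at position 1): ranking walks positions 1-2-3-4-5-6, expanding outward from the peak — single-peaked.
Every ranking is single-peaked on this axis.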